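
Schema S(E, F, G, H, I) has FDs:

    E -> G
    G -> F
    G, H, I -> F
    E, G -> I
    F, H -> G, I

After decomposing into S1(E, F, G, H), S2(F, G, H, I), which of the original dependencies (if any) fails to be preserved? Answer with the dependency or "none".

Check E, G → I: no single fragment contains all of {E, G, I}, and the restricted closure of {E, G} across the fragments never reaches {I}.
E → G is preserved.
G → F is preserved.
G, H, I → F is preserved.
F, H → G, I is preserved.

E, G -> I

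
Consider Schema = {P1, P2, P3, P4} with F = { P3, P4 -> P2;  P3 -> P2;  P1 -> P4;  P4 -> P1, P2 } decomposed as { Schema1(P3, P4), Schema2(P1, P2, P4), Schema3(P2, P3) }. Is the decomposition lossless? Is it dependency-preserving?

Lossless test (chase): Rows 1 and 3 agree on P3; apply P3→P2 and equate their P2 entries. Rows 1 and 2 agree on P4; apply P4→P1, P2 and equate their P1, P2 entries. Row 1 is now all distinguished symbols — the join is lossless.
Dependency preservation: P3, P4 → P2 is not contained in any single fragment, but the restricted closure of its left-hand side across the fragments still reaches the right-hand side; the remaining FDs each lie inside some fragment. All dependencies are preserved.

lossless and dependency-preserving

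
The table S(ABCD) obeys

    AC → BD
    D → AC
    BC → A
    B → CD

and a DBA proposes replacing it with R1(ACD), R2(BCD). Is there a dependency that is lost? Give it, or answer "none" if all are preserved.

none

AC → BD: restricted closure across fragments reaches BD.
D → AC lies within R1.
BC → A: restricted closure across fragments reaches A.
B → CD lies within R2.
Every dependency is enforceable on the fragments, so the decomposition is dependency-preserving.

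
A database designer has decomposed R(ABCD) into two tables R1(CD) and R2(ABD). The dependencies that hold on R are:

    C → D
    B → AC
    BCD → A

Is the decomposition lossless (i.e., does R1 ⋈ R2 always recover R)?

Common attributes: R1 ∩ R2 = {D}.
No dependency enlarges {D}, so (D)⁺ = {D}.
The closure contains neither all of R1 = {CD} nor all of R2 = {ABD}, so the common attributes are not a superkey of either fragment. The join is lossy.

No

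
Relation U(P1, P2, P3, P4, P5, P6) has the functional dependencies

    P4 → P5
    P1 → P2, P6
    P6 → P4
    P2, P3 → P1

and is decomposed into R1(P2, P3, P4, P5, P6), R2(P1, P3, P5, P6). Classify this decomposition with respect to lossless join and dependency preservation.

lossy and not dependency-preserving

Lossless test: (P3, P5, P6)⁺ = {P3, P4, P5, P6}, which is a superkey of neither fragment — lossy.
Dependency preservation: the restricted closure of {P1} across the fragments never reaches {P2, P6}, so P1 → P2, P6 cannot be enforced without a join — not preserved.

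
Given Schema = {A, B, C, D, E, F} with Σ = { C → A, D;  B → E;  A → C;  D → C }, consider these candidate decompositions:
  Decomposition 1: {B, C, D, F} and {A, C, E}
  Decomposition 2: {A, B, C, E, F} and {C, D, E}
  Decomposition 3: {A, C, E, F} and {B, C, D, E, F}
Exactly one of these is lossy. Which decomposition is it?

Decomposition 1

Decomposition 1: common = {C}, closure = {A, C, D} → lossy.
Decomposition 2: common = {C, E}, closure = {A, C, D, E} → lossless.
Decomposition 3: common = {C, E, F}, closure = {A, C, D, E, F} → lossless.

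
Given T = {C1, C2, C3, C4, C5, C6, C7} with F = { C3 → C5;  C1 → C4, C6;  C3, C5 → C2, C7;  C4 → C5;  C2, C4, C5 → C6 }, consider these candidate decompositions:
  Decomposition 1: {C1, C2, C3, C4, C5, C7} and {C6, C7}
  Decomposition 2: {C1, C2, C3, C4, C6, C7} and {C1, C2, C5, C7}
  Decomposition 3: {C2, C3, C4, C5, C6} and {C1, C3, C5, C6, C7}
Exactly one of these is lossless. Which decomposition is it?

Decomposition 1: common = {C7}, closure = {C7} → lossy.
Decomposition 2: common = {C1, C2, C7}, closure = {C1, C2, C4, C5, C6, C7} → lossless.
Decomposition 3: common = {C3, C5, C6}, closure = {C2, C3, C5, C6, C7} → lossy.

Decomposition 2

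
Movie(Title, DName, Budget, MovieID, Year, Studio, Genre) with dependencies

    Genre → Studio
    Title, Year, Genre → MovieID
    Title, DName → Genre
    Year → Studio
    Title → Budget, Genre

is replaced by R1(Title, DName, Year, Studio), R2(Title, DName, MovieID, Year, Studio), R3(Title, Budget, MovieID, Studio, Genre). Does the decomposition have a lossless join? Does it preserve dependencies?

lossless and dependency-preserving

Lossless test (chase): Rows 1 and 2 agree on Title, DName; apply Title, DName→Genre and equate their Genre entries. Rows 1 and 2 agree on Title; apply Title→Budget, Genre and equate their Budget, Genre entries. Rows 1 and 3 agree on Title; apply Title→Budget, Genre and equate their Budget, Genre entries. Rows 1 and 2 agree on Title, Year, Genre; apply Title, Year, Genre→MovieID and equate their MovieID entries. Row 1 is now all distinguished symbols — the join is lossless.
Dependency preservation: Title, Year, Genre → MovieID; Title, DName → Genre are not contained in any single fragment, but the restricted closure of each left-hand side across the fragments still reaches the right-hand side; the remaining FDs each lie inside some fragment. All dependencies are preserved.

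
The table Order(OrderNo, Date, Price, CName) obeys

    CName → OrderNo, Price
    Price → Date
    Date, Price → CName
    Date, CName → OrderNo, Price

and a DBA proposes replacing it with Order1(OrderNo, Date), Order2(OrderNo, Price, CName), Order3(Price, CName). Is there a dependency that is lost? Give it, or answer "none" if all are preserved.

Check Price → Date: no single fragment contains all of {Date, Price}, and the restricted closure of {Price} across the fragments never reaches {Date}.
CName → OrderNo, Price is preserved.
Date, Price → CName is preserved.
Date, CName → OrderNo, Price is preserved.

Price → Date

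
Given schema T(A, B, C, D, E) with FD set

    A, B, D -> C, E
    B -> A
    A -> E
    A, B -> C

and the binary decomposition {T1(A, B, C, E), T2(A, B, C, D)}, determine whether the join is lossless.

Common attributes: T1 ∩ T2 = {A, B, C}.
Closure of {A, B, C}: A → E applies, adding E. So (A, B, C)⁺ = {A, B, C, E}.
This closure contains every attribute of T1, so T1 ∩ T2 → T1. The join is lossless.

Yes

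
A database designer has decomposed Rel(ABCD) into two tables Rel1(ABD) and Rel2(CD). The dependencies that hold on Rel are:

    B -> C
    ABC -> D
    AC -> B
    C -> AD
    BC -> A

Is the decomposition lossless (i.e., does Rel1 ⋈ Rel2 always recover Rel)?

No

Common attributes: Rel1 ∩ Rel2 = {D}.
No dependency enlarges {D}, so (D)⁺ = {D}.
The closure contains neither all of Rel1 = {ABD} nor all of Rel2 = {CD}, so the common attributes are not a superkey of either fragment. The join is lossy.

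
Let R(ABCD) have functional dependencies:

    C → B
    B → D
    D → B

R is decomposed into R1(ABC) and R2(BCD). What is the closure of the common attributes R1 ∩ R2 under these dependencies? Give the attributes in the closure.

R1 ∩ R2 = {BC}.
B → D applies, adding D
Closure: {BCD}.

BCD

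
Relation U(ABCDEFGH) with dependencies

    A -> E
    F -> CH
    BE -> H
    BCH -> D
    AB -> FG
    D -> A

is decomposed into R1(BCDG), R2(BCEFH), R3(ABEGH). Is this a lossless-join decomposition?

No

Chase test. Columns are ABCDEFGH; row i has aⱼ where attribute j ∈ Ri, else bᵢⱼ.
Initial tableau (one row per fragment):
  row 1: b11 a2 a3 a4 b15 b16 a7 b18
  row 2: b21 a2 a3 b24 a5 a6 b27 a8
  row 3: a1 a2 b33 b34 a5 b36 a7 a8
No row becomes fully distinguished — the join is lossy.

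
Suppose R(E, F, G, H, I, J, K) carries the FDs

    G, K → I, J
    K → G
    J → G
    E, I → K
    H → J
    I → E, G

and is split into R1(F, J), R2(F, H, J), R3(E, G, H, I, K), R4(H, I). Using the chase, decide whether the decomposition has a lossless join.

Chase test. Columns are E, F, G, H, I, J, K; row i has aⱼ where attribute j ∈ Ri, else bᵢⱼ.
Initial tableau (one row per fragment):
  row 1: b11 a2 b13 b14 b15 a6 b17
  row 2: b21 a2 b23 a4 b25 a6 b27
  row 3: a1 b32 a3 a4 a5 b36 a7
  row 4: b41 b42 b43 a4 a5 b46 b47
Rows 1 and 2 agree on J; apply J→G and equate their G entries.
Rows 2 and 3 agree on H; apply H→J and equate their J entries.
Rows 2 and 4 agree on H; apply H→J and equate their J entries.
Rows 3 and 4 agree on I; apply I→E, G and equate their E, G entries.
Rows 1 and 3 agree on J; apply J→G and equate their G entries.
Rows 3 and 4 agree on E, I; apply E, I→K and equate their K entries.
No row becomes fully distinguished — the join is lossy.

No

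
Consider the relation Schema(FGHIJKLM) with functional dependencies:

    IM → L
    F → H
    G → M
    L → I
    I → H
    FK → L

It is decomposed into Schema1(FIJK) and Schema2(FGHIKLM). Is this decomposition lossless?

Common attributes: Schema1 ∩ Schema2 = {FIK}.
Closure of {FIK}: F → H applies, adding H; FK → L applies, adding L. So (FIK)⁺ = {FHIKL}.
The closure contains neither all of Schema1 = {FIJK} nor all of Schema2 = {FGHIKLM}, so the common attributes are not a superkey of either fragment. The join is lossy.

No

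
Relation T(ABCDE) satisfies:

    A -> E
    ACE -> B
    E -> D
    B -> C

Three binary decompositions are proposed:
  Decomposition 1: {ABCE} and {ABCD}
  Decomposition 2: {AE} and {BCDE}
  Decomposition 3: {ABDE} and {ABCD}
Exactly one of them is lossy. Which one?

Decomposition 2

Decomposition 1: common = {ABC}, closure = {ABCDE} → lossless.
Decomposition 2: common = {E}, closure = {DE} → lossy.
Decomposition 3: common = {ABD}, closure = {ABCDE} → lossless.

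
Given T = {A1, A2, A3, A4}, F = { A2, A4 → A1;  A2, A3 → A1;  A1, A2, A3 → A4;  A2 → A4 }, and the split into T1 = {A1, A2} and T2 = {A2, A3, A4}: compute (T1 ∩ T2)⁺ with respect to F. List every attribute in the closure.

T1 ∩ T2 = {A2}.
A2 → A4 applies, adding A4
A2, A4 → A1 applies, adding A1
Closure: {A1, A2, A4}.

A1, A2, A4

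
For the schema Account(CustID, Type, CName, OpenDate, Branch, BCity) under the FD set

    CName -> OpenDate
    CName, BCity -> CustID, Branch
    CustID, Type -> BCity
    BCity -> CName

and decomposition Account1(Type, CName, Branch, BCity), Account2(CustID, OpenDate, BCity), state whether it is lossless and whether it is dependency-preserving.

Lossless test: (BCity)⁺ = {CustID, CName, OpenDate, Branch, BCity}, which contains all of one fragment — lossless.
Dependency preservation: the restricted closure of {CName} across the fragments never reaches {OpenDate}, so CName → OpenDate cannot be enforced without a join — not preserved.

lossless but not dependency-preserving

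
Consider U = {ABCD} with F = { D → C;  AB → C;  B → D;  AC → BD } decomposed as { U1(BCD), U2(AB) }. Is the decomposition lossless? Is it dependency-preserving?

Lossless test: (B)⁺ = {BCD}, which contains all of one fragment — lossless.
Dependency preservation: the restricted closure of {AC} across the fragments never reaches {BD}, so AC → BD cannot be enforced without a join — not preserved.

lossless but not dependency-preserving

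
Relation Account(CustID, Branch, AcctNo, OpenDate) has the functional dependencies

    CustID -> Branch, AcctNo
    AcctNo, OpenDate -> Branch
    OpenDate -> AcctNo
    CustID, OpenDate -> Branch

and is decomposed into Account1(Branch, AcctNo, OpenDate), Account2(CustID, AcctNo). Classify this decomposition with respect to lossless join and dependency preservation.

Lossless test: (AcctNo)⁺ = {AcctNo}, which is a superkey of neither fragment — lossy.
Dependency preservation: the restricted closure of {CustID} across the fragments never reaches {Branch, AcctNo}, so CustID → Branch, AcctNo cannot be enforced without a join — not preserved.

lossy and not dependency-preserving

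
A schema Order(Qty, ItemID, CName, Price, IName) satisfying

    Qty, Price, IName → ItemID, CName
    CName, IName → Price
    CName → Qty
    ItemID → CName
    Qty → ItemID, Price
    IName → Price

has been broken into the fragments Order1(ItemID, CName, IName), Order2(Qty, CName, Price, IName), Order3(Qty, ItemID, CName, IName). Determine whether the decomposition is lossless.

Chase test. Columns are Qty, ItemID, CName, Price, IName; row i has aⱼ where attribute j ∈ Orderi, else bᵢⱼ.
Initial tableau (one row per fragment):
  row 1: b11 a2 a3 b14 a5
  row 2: a1 b22 a3 a4 a5
  row 3: a1 a2 a3 b34 a5
Rows 1 and 2 agree on CName, IName; apply CName, IName→Price and equate their Price entries.
Rows 1 and 3 agree on CName, IName; apply CName, IName→Price and equate their Price entries.
Rows 1 and 2 agree on CName; apply CName→Qty and equate their Qty entries.
Rows 1 and 2 agree on Qty; apply Qty→ItemID, Price and equate their ItemID, Price entries.
Row 1 is now all distinguished symbols — the join is lossless.

Yes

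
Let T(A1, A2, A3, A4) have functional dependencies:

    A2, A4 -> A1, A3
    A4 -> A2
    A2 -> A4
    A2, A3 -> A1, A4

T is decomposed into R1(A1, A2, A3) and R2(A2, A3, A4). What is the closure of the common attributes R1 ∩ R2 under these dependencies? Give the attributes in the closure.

A1, A2, A3, A4

R1 ∩ R2 = {A2, A3}.
A2 → A4 applies, adding A4
A2, A3 → A1, A4 applies, adding A1
Closure: {A1, A2, A3, A4}.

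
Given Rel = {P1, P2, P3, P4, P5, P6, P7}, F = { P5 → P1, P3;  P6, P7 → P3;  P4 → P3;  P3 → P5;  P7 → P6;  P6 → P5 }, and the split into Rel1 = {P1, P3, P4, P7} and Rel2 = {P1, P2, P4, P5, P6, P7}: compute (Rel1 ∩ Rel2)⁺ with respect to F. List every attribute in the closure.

P1, P3, P4, P5, P6, P7

Rel1 ∩ Rel2 = {P1, P4, P7}.
P4 → P3 applies, adding P3
P3 → P5 applies, adding P5
P7 → P6 applies, adding P6
Closure: {P1, P3, P4, P5, P6, P7}.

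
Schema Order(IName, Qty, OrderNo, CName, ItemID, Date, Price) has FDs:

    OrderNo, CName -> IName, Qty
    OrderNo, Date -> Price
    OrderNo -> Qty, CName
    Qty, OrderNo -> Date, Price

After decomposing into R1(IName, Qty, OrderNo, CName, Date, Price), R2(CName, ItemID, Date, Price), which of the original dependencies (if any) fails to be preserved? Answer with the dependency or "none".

OrderNo, CName → IName, Qty lies within R1.
OrderNo, Date → Price lies within R1.
OrderNo → Qty, CName lies within R1.
Qty, OrderNo → Date, Price lies within R1.
Every dependency is enforceable on the fragments, so the decomposition is dependency-preserving.

none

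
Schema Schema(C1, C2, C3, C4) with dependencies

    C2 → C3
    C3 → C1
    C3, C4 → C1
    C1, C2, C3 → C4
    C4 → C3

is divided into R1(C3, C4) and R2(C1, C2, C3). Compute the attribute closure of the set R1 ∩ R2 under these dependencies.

C1, C3

R1 ∩ R2 = {C3}.
C3 → C1 applies, adding C1
Closure: {C1, C3}.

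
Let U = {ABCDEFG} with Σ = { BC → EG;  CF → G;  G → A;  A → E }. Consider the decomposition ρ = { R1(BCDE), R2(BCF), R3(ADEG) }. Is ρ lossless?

No

Chase test. Columns are ABCDEFG; row i has aⱼ where attribute j ∈ Ri, else bᵢⱼ.
Initial tableau (one row per fragment):
  row 1: b11 a2 a3 a4 a5 b16 b17
  row 2: b21 a2 a3 b24 b25 a6 b27
  row 3: a1 b32 b33 a4 a5 b36 a7
Rows 1 and 2 agree on BC; apply BC→EG and equate their EG entries.
Rows 1 and 2 agree on G; apply G→A and equate their A entries.
No row becomes fully distinguished — the join is lossy.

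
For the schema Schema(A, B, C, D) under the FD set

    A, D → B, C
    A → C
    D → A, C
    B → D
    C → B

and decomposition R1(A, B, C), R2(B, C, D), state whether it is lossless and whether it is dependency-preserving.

Lossless test: (B, C)⁺ = {A, B, C, D}, which contains all of one fragment — lossless.
Dependency preservation: A, D → B, C; D → A, C are not contained in any single fragment, but the restricted closure of each left-hand side across the fragments still reaches the right-hand side; the remaining FDs each lie inside some fragment. All dependencies are preserved.

lossless and dependency-preserving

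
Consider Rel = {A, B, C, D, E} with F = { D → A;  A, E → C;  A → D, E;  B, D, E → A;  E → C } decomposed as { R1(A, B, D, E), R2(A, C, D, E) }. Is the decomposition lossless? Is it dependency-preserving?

lossless and dependency-preserving

Lossless test: (A, D, E)⁺ = {A, C, D, E}, which contains all of one fragment — lossless.
Dependency preservation: every FD's attributes lie within a single fragment, so each can be enforced locally — preserved.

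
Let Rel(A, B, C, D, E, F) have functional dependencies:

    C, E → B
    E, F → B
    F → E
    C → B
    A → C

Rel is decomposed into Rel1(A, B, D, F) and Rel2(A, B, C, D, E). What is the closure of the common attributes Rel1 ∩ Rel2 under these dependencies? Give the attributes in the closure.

A, B, C, D

Rel1 ∩ Rel2 = {A, B, D}.
A → C applies, adding C
Closure: {A, B, C, D}.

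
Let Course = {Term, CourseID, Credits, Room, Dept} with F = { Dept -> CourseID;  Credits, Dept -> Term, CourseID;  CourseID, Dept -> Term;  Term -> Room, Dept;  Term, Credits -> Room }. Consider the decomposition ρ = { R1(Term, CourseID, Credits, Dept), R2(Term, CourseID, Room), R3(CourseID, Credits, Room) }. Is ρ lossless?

Yes

Chase test. Columns are Term, CourseID, Credits, Room, Dept; row i has aⱼ where attribute j ∈ Ri, else bᵢⱼ.
Initial tableau (one row per fragment):
  row 1: a1 a2 a3 b14 a5
  row 2: a1 a2 b23 a4 b25
  row 3: b31 a2 a3 a4 b35
Rows 1 and 2 agree on Term; apply Term→Room, Dept and equate their Room, Dept entries.
Row 1 is now all distinguished symbols — the join is lossless.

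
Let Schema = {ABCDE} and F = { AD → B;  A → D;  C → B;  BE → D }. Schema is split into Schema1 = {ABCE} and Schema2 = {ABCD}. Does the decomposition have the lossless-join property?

Yes

Common attributes: Schema1 ∩ Schema2 = {ABC}.
Closure of {ABC}: A → D applies, adding D. So (ABC)⁺ = {ABCD}.
This closure contains every attribute of Schema2, so Schema1 ∩ Schema2 → Schema2. The join is lossless.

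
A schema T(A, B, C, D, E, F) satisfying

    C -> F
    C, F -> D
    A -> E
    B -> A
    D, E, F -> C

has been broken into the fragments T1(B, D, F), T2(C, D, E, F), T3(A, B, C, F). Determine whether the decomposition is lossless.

No

Chase test. Columns are A, B, C, D, E, F; row i has aⱼ where attribute j ∈ Ti, else bᵢⱼ.
Initial tableau (one row per fragment):
  row 1: b11 a2 b13 a4 b15 a6
  row 2: b21 b22 a3 a4 a5 a6
  row 3: a1 a2 a3 b34 b35 a6
Rows 2 and 3 agree on C, F; apply C, F→D and equate their D entries.
Rows 1 and 3 agree on B; apply B→A and equate their A entries.
Rows 1 and 3 agree on A; apply A→E and equate their E entries.
Rows 1 and 3 agree on D, E, F; apply D, E, F→C and equate their C entries.
No row becomes fully distinguished — the join is lossy.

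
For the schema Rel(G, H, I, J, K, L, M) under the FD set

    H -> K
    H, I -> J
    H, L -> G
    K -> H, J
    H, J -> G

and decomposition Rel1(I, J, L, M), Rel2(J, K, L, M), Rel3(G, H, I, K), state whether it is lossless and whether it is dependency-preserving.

Lossless test (chase): Rows 2 and 3 agree on K; apply K→H, J and equate their H, J entries. Rows 2 and 3 agree on H, J; apply H, J→G and equate their G entries. No row becomes fully distinguished — the join is lossy.
Dependency preservation: H, I → J; H, L → G; K → H, J; H, J → G are not contained in any single fragment, but the restricted closure of each left-hand side across the fragments still reaches the right-hand side; the remaining FDs each lie inside some fragment. All dependencies are preserved.

lossy but dependency-preserving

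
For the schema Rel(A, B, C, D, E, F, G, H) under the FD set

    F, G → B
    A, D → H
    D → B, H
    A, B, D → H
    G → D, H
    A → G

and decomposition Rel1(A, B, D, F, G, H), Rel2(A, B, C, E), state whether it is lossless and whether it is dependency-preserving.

lossy but dependency-preserving

Lossless test: (A, B)⁺ = {A, B, D, G, H}, which is a superkey of neither fragment — lossy.
Dependency preservation: every FD's attributes lie within a single fragment, so each can be enforced locally — preserved.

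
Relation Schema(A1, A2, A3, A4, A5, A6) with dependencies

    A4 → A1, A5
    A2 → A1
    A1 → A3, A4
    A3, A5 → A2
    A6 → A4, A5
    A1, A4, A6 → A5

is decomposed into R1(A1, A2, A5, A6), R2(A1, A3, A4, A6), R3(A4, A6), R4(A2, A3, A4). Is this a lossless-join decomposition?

Chase test. Columns are A1, A2, A3, A4, A5, A6; row i has aⱼ where attribute j ∈ Ri, else bᵢⱼ.
Initial tableau (one row per fragment):
  row 1: a1 a2 b13 b14 a5 a6
  row 2: a1 b22 a3 a4 b25 a6
  row 3: b31 b32 b33 a4 b35 a6
  row 4: b41 a2 a3 a4 b45 b46
Rows 2 and 3 agree on A4; apply A4→A1, A5 and equate their A1, A5 entries.
Rows 2 and 4 agree on A4; apply A4→A1, A5 and equate their A1, A5 entries.
Rows 1 and 2 agree on A1; apply A1→A3, A4 and equate their A3, A4 entries.
Rows 1 and 3 agree on A1; apply A1→A3, A4 and equate their A3, A4 entries.
Rows 2 and 3 agree on A3, A5; apply A3, A5→A2 and equate their A2 entries.
Rows 2 and 4 agree on A3, A5; apply A3, A5→A2 and equate their A2 entries.
Rows 1 and 2 agree on A6; apply A6→A4, A5 and equate their A4, A5 entries.
Row 1 is now all distinguished symbols — the join is lossless.

Yes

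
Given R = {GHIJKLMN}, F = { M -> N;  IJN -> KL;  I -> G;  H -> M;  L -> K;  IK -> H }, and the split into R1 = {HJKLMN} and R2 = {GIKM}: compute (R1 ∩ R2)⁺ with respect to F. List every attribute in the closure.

R1 ∩ R2 = {KM}.
M → N applies, adding N
Closure: {KMN}.

KMN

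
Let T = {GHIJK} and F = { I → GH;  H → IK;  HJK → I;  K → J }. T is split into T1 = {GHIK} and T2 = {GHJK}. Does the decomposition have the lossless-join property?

Yes

Common attributes: T1 ∩ T2 = {GHK}.
Closure of {GHK}: H → IK applies, adding I; K → J applies, adding J. So (GHK)⁺ = {GHIJK}.
This closure contains every attribute of T1, so T1 ∩ T2 → T1. The join is lossless.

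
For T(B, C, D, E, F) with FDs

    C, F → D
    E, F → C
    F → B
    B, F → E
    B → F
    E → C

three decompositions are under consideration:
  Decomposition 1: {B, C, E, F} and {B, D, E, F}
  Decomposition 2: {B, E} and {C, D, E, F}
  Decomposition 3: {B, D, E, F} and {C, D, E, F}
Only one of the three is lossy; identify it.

Decomposition 2

Decomposition 1: common = {B, E, F}, closure = {B, C, D, E, F} → lossless.
Decomposition 2: common = {E}, closure = {C, E} → lossy.
Decomposition 3: common = {D, E, F}, closure = {B, C, D, E, F} → lossless.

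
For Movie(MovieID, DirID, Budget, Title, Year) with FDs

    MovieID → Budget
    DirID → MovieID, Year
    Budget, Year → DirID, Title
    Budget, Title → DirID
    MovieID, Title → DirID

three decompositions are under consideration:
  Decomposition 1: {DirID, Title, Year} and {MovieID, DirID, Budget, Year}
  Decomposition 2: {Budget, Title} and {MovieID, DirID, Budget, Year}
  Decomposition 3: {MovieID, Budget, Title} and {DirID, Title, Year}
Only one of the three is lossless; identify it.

Decomposition 1

Decomposition 1: common = {DirID, Year}, closure = {MovieID, DirID, Budget, Title, Year} → lossless.
Decomposition 2: common = {Budget}, closure = {Budget} → lossy.
Decomposition 3: common = {Title}, closure = {Title} → lossy.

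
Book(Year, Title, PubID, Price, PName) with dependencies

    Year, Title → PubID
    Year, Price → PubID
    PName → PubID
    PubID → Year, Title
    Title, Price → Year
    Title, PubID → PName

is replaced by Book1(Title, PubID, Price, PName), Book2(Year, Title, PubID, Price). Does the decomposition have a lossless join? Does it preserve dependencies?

lossless and dependency-preserving

Lossless test: (Title, PubID, Price)⁺ = {Year, Title, PubID, Price, PName}, which contains all of one fragment — lossless.
Dependency preservation: every FD's attributes lie within a single fragment, so each can be enforced locally — preserved.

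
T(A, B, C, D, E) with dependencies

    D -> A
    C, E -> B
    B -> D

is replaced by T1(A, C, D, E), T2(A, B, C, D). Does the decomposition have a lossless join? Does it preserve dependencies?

lossy and not dependency-preserving

Lossless test: (A, C, D)⁺ = {A, C, D}, which is a superkey of neither fragment — lossy.
Dependency preservation: the restricted closure of {C, E} across the fragments never reaches {B}, so C, E → B cannot be enforced without a join — not preserved.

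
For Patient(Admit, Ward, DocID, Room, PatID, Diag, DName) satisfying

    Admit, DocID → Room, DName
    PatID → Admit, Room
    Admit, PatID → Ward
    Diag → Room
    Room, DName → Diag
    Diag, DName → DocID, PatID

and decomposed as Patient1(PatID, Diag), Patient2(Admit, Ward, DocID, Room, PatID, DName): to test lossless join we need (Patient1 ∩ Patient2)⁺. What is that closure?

Admit, Ward, Room, PatID

Patient1 ∩ Patient2 = {PatID}.
PatID → Admit, Room applies, adding Admit, Room
Admit, PatID → Ward applies, adding Ward
Closure: {Admit, Ward, Room, PatID}.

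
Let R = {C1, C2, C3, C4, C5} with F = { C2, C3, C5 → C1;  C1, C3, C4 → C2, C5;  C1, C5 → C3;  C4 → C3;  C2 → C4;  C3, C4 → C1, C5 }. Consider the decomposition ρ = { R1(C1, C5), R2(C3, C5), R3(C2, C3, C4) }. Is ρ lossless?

Chase test. Columns are C1, C2, C3, C4, C5; row i has aⱼ where attribute j ∈ Ri, else bᵢⱼ.
Initial tableau (one row per fragment):
  row 1: a1 b12 b13 b14 a5
  row 2: b21 b22 a3 b24 a5
  row 3: b31 a2 a3 a4 b35
No row becomes fully distinguished — the join is lossy.

No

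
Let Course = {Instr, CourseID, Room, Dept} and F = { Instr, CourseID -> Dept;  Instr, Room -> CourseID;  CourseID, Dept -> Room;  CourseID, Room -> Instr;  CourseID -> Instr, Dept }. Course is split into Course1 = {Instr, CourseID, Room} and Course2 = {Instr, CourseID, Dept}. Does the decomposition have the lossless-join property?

Common attributes: Course1 ∩ Course2 = {Instr, CourseID}.
Closure of {Instr, CourseID}: Instr, CourseID → Dept applies, adding Dept; CourseID, Dept → Room applies, adding Room. So (Instr, CourseID)⁺ = {Instr, CourseID, Room, Dept}.
This closure contains every attribute of Course1, so Course1 ∩ Course2 → Course1. The join is lossless.

Yes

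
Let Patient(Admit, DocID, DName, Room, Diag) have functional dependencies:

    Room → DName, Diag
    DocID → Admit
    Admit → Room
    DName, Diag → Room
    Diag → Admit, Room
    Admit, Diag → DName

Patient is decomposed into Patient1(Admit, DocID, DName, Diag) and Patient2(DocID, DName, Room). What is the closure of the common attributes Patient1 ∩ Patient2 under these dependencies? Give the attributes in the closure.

Admit, DocID, DName, Room, Diag

Patient1 ∩ Patient2 = {DocID, DName}.
DocID → Admit applies, adding Admit
Admit → Room applies, adding Room
Room → DName, Diag applies, adding Diag
Closure: {Admit, DocID, DName, Room, Diag}.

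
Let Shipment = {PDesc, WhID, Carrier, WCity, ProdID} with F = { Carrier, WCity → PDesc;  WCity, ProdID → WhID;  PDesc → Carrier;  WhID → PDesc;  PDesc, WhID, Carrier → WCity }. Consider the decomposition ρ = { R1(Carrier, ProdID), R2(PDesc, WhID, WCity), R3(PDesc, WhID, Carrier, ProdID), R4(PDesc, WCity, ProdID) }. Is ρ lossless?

Chase test. Columns are PDesc, WhID, Carrier, WCity, ProdID; row i has aⱼ where attribute j ∈ Ri, else bᵢⱼ.
Initial tableau (one row per fragment):
  row 1: b11 b12 a3 b14 a5
  row 2: a1 a2 b23 a4 b25
  row 3: a1 a2 a3 b34 a5
  row 4: a1 b42 b43 a4 a5
Rows 2 and 3 agree on PDesc; apply PDesc→Carrier and equate their Carrier entries.
Rows 2 and 4 agree on PDesc; apply PDesc→Carrier and equate their Carrier entries.
Rows 2 and 3 agree on PDesc, WhID, Carrier; apply PDesc, WhID, Carrier→WCity and equate their WCity entries.
Rows 3 and 4 agree on WCity, ProdID; apply WCity, ProdID→WhID and equate their WhID entries.
Row 3 is now all distinguished symbols — the join is lossless.

Yes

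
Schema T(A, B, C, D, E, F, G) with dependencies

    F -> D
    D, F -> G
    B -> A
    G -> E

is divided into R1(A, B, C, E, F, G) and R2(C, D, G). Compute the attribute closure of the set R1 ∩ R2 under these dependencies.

C, E, G

R1 ∩ R2 = {C, G}.
G → E applies, adding E
Closure: {C, E, G}.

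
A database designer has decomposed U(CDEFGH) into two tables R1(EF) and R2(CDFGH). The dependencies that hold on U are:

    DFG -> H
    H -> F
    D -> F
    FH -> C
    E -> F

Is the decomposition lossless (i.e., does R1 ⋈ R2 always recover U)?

No

Common attributes: R1 ∩ R2 = {F}.
No dependency enlarges {F}, so (F)⁺ = {F}.
The closure contains neither all of R1 = {EF} nor all of R2 = {CDFGH}, so the common attributes are not a superkey of either fragment. The join is lossy.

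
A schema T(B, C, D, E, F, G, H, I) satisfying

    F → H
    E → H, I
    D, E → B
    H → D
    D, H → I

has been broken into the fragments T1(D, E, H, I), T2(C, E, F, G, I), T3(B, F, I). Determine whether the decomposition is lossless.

Chase test. Columns are B, C, D, E, F, G, H, I; row i has aⱼ where attribute j ∈ Ti, else bᵢⱼ.
Initial tableau (one row per fragment):
  row 1: b11 b12 a3 a4 b15 b16 a7 a8
  row 2: b21 a2 b23 a4 a5 a6 b27 a8
  row 3: a1 b32 b33 b34 a5 b36 b37 a8
Rows 2 and 3 agree on F; apply F→H and equate their H entries.
Rows 1 and 2 agree on E; apply E→H, I and equate their H, I entries.
Rows 1 and 2 agree on H; apply H→D and equate their D entries.
Rows 1 and 3 agree on H; apply H→D and equate their D entries.
Rows 1 and 2 agree on D, E; apply D, E→B and equate their B entries.
No row becomes fully distinguished — the join is lossy.

No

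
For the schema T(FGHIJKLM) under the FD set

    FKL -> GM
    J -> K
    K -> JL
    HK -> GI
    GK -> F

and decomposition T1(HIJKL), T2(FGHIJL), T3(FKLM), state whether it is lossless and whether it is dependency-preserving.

Lossless test (chase): Rows 1 and 2 agree on J; apply J→K and equate their K entries. Rows 1 and 3 agree on K; apply K→JL and equate their JL entries. Rows 1 and 2 agree on HK; apply HK→GI and equate their GI entries. Rows 1 and 2 agree on GK; apply GK→F and equate their F entries. Rows 1 and 2 agree on FKL; apply FKL→GM and equate their GM entries. Rows 1 and 3 agree on FKL; apply FKL→GM and equate their GM entries. Row 1 is now all distinguished symbols — the join is lossless.
Dependency preservation: FKL → GM; HK → GI; GK → F are not contained in any single fragment, but the restricted closure of each left-hand side across the fragments still reaches the right-hand side; the remaining FDs each lie inside some fragment. All dependencies are preserved.

lossless and dependency-preserving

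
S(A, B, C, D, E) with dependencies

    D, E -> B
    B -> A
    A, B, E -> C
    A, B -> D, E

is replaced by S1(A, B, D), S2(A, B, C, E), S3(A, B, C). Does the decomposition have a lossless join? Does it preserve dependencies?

lossless but not dependency-preserving

Lossless test (chase): Rows 1 and 2 agree on A, B; apply A, B→D, E and equate their D, E entries. Rows 1 and 3 agree on A, B; apply A, B→D, E and equate their D, E entries. Rows 1 and 2 agree on A, B, E; apply A, B, E→C and equate their C entries. Row 1 is now all distinguished symbols — the join is lossless.
Dependency preservation: the restricted closure of {D, E} across the fragments never reaches {B}, so D, E → B cannot be enforced without a join — not preserved.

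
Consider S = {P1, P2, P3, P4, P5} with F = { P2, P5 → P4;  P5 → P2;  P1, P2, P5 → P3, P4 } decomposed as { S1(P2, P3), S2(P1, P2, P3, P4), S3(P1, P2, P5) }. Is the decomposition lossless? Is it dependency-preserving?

lossy and not dependency-preserving

Lossless test (chase): applying each FD to every pair of rows produces no changes in the tableau, so no row becomes fully distinguished — the join is lossy.
Dependency preservation: the restricted closure of {P2, P5} across the fragments never reaches {P4}, so P2, P5 → P4 cannot be enforced without a join — not preserved.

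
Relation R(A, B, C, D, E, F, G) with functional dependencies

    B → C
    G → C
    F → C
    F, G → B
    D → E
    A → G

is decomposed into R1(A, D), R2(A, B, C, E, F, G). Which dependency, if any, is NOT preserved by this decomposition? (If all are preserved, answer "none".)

Check D → E: no single fragment contains all of {D, E}, and the restricted closure of {D} across the fragments never reaches {E}.
B → C is preserved.
G → C is preserved.
F → C is preserved.
F, G → B is preserved.
A → G is preserved.

D → E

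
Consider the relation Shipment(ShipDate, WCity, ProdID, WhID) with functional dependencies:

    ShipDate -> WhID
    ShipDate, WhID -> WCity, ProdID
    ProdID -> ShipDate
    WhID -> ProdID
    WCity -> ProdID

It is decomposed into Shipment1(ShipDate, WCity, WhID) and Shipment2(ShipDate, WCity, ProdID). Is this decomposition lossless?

Yes

Common attributes: Shipment1 ∩ Shipment2 = {ShipDate, WCity}.
Closure of {ShipDate, WCity}: ShipDate → WhID applies, adding WhID; ShipDate, WhID → WCity, ProdID applies, adding ProdID. So (ShipDate, WCity)⁺ = {ShipDate, WCity, ProdID, WhID}.
This closure contains every attribute of Shipment1, so Shipment1 ∩ Shipment2 → Shipment1. The join is lossless.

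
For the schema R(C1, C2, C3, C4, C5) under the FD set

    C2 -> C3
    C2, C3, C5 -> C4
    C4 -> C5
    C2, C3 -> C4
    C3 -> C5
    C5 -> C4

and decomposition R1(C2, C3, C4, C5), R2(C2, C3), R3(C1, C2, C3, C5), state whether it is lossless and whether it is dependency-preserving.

Lossless test (chase): Rows 1 and 3 agree on C2, C3, C5; apply C2, C3, C5→C4 and equate their C4 entries. Rows 1 and 2 agree on C2, C3; apply C2, C3→C4 and equate their C4 entries. Rows 1 and 2 agree on C3; apply C3→C5 and equate their C5 entries. Row 3 is now all distinguished symbols — the join is lossless.
Dependency preservation: every FD's attributes lie within a single fragment, so each can be enforced locally — preserved.

lossless and dependency-preserving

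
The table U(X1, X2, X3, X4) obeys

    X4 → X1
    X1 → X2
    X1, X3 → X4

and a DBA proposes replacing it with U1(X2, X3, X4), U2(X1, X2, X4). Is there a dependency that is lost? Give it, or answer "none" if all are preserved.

X1, X3 → X4

Check X1, X3 → X4: no single fragment contains all of {X1, X3, X4}, and the restricted closure of {X1, X3} across the fragments never reaches {X4}.
X4 → X1 is preserved.
X1 → X2 is preserved.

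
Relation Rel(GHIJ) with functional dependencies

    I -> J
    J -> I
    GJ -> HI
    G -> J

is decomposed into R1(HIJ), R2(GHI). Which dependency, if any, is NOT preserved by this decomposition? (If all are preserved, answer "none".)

I → J lies within R1.
J → I lies within R1.
GJ → HI: restricted closure across fragments reaches HI.
G → J: restricted closure across fragments reaches J.
Every dependency is enforceable on the fragments, so the decomposition is dependency-preserving.

none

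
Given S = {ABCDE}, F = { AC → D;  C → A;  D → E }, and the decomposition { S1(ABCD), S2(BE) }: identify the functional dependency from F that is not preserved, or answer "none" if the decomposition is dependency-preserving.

D → E

Check D → E: no single fragment contains all of {DE}, and the restricted closure of {D} across the fragments never reaches {E}.
AC → D is preserved.
C → A is preserved.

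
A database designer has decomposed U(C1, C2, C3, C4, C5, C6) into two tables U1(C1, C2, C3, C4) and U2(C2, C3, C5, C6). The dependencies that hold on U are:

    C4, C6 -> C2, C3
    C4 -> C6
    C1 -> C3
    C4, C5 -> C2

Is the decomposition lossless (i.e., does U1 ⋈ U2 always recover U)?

No

Common attributes: U1 ∩ U2 = {C2, C3}.
No dependency enlarges {C2, C3}, so (C2, C3)⁺ = {C2, C3}.
The closure contains neither all of U1 = {C1, C2, C3, C4} nor all of U2 = {C2, C3, C5, C6}, so the common attributes are not a superkey of either fragment. The join is lossy.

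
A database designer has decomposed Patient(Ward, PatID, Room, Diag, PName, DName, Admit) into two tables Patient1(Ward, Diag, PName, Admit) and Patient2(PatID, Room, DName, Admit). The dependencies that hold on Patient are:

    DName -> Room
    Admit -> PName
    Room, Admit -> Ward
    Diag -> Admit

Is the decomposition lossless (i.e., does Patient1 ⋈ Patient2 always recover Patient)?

No

Common attributes: Patient1 ∩ Patient2 = {Admit}.
Closure of {Admit}: Admit → PName applies, adding PName. So (Admit)⁺ = {PName, Admit}.
The closure contains neither all of Patient1 = {Ward, Diag, PName, Admit} nor all of Patient2 = {PatID, Room, DName, Admit}, so the common attributes are not a superkey of either fragment. The join is lossy.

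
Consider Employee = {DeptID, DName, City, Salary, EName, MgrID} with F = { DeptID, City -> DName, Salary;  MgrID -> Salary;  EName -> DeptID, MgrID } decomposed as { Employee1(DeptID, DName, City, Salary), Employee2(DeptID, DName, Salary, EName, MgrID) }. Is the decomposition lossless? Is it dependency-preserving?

lossy but dependency-preserving

Lossless test: (DeptID, DName, Salary)⁺ = {DeptID, DName, Salary}, which is a superkey of neither fragment — lossy.
Dependency preservation: every FD's attributes lie within a single fragment, so each can be enforced locally — preserved.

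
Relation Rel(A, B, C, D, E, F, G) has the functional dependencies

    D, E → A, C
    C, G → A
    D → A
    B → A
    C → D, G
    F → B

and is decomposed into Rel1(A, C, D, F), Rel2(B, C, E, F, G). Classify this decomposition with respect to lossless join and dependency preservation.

lossless but not dependency-preserving

Lossless test: (C, F)⁺ = {A, B, C, D, F, G}, which contains all of one fragment — lossless.
Dependency preservation: the restricted closure of {D, E} across the fragments never reaches {A, C}, so D, E → A, C cannot be enforced without a join — not preserved.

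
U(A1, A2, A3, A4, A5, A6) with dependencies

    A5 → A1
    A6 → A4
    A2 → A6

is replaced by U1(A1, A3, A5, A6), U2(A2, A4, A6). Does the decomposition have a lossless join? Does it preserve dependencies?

lossy but dependency-preserving

Lossless test: (A6)⁺ = {A4, A6}, which is a superkey of neither fragment — lossy.
Dependency preservation: every FD's attributes lie within a single fragment, so each can be enforced locally — preserved.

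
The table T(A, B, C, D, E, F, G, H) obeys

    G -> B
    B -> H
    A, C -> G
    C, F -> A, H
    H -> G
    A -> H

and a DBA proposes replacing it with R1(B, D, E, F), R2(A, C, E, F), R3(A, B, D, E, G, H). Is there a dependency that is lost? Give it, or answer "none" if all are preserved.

G → B lies within R3.
B → H lies within R3.
A, C → G: restricted closure across fragments reaches G.
C, F → A, H: restricted closure across fragments reaches A, H.
H → G lies within R3.
A → H lies within R3.
Every dependency is enforceable on the fragments, so the decomposition is dependency-preserving.

none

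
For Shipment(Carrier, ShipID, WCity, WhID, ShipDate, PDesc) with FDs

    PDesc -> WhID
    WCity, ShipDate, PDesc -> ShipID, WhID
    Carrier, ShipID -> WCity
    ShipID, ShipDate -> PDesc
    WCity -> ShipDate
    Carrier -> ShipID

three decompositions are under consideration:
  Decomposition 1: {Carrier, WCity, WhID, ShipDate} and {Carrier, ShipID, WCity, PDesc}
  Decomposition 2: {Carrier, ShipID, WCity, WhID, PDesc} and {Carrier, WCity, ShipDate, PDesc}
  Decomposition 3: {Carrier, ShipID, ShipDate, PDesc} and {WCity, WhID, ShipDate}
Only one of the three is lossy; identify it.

Decomposition 3

Decomposition 1: common = {Carrier, WCity}, closure = {Carrier, ShipID, WCity, WhID, ShipDate, PDesc} → lossless.
Decomposition 2: common = {Carrier, WCity, PDesc}, closure = {Carrier, ShipID, WCity, WhID, ShipDate, PDesc} → lossless.
Decomposition 3: common = {ShipDate}, closure = {ShipDate} → lossy.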